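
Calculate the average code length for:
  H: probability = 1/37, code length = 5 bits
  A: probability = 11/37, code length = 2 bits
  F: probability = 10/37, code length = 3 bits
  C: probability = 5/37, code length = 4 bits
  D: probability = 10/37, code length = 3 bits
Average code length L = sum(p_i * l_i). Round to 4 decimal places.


Weighted contributions p_i * l_i:
  H: (1/37) * 5 = 5/37
  A: (11/37) * 2 = 22/37
  F: (10/37) * 3 = 30/37
  C: (5/37) * 4 = 20/37
  D: (10/37) * 3 = 30/37
Sum = (5 + 22 + 30 + 20 + 30)/37 = 107/37

L = 107/37 = 2.8919 bits/symbol


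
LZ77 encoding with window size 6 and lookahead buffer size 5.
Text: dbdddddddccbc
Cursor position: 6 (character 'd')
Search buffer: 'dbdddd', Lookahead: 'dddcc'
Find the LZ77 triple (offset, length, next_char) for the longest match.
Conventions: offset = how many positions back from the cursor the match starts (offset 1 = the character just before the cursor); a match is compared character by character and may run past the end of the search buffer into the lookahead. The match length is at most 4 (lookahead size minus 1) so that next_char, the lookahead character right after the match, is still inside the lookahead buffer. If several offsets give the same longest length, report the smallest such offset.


Try each offset into the search buffer:
  offset=1 (pos 5, char 'd'): match length 3
  offset=2 (pos 4, char 'd'): match length 3
  offset=3 (pos 3, char 'd'): match length 3
  offset=4 (pos 2, char 'd'): match length 3
  offset=5 (pos 1, char 'b'): match length 0
  offset=6 (pos 0, char 'd'): match length 1
Longest match has length 3, found at offsets 1, 2, 3, 4; take the smallest, offset 1.
next_char = character at position 6 + 3 = 9 -> 'c'

Best match: offset=1, length=3 (matching 'ddd' starting at position 5)
LZ77 triple: (1, 3, 'c')


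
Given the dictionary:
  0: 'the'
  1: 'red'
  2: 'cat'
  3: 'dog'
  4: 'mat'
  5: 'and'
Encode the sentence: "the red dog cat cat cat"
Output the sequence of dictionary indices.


Look up each word in the dictionary:
  'the' -> 0
  'red' -> 1
  'dog' -> 3
  'cat' -> 2
  'cat' -> 2
  'cat' -> 2

Encoded: [0, 1, 3, 2, 2, 2]


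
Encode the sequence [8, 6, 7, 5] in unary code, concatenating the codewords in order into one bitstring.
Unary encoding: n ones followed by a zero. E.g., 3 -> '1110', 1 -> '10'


Encode each number as n ones followed by a terminating 0:
  8 -> 111111110 (9 bits)
  6 -> 1111110 (7 bits)
  7 -> 11111110 (8 bits)
  5 -> 111110 (6 bits)
Total length = 9 + 7 + 8 + 6 = 30 bits.

Unary([8, 6, 7, 5]) = 111111110111111011111110111110 (30 bits)


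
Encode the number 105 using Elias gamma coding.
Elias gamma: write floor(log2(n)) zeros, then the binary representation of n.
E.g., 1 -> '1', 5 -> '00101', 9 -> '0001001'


num_bits = floor(log2(105)) + 1 = 7
leading_zeros = num_bits - 1 = 6
binary(105) = 1101001

Elias gamma(105) = '000000' + '1101001' = 0000001101001 (13 bits)


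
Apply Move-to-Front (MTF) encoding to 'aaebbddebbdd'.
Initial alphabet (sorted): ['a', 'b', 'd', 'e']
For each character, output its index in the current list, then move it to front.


MTF encoding:
'a': index 0 in ['a', 'b', 'd', 'e'] -> ['a', 'b', 'd', 'e']
'a': index 0 in ['a', 'b', 'd', 'e'] -> ['a', 'b', 'd', 'e']
'e': index 3 in ['a', 'b', 'd', 'e'] -> ['e', 'a', 'b', 'd']
'b': index 2 in ['e', 'a', 'b', 'd'] -> ['b', 'e', 'a', 'd']
'b': index 0 in ['b', 'e', 'a', 'd'] -> ['b', 'e', 'a', 'd']
'd': index 3 in ['b', 'e', 'a', 'd'] -> ['d', 'b', 'e', 'a']
'd': index 0 in ['d', 'b', 'e', 'a'] -> ['d', 'b', 'e', 'a']
'e': index 2 in ['d', 'b', 'e', 'a'] -> ['e', 'd', 'b', 'a']
'b': index 2 in ['e', 'd', 'b', 'a'] -> ['b', 'e', 'd', 'a']
'b': index 0 in ['b', 'e', 'd', 'a'] -> ['b', 'e', 'd', 'a']
'd': index 2 in ['b', 'e', 'd', 'a'] -> ['d', 'b', 'e', 'a']
'd': index 0 in ['d', 'b', 'e', 'a'] -> ['d', 'b', 'e', 'a']


Output: [0, 0, 3, 2, 0, 3, 0, 2, 2, 0, 2, 0]


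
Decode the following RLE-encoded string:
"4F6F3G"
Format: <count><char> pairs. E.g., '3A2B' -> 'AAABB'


Expanding each <count><char> pair:
  4F -> 'FFFF'
  6F -> 'FFFFFF'
  3G -> 'GGG'

Decoded = FFFFFFFFFFGGG


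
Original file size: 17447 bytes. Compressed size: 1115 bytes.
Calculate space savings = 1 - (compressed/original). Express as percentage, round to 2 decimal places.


ratio = compressed/original = 1115/17447 = 0.063908
savings = 1 - ratio = 1 - 0.063908 = 0.936092
as a percentage: 0.936092 * 100 = 93.61%

Space savings = 1 - 1115/17447 = 93.61%


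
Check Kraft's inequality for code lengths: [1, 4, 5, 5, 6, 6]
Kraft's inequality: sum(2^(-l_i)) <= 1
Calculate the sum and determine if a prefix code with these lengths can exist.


Sum = 2^(-1) + 2^(-4) + 2^(-5) + 2^(-5) + 2^(-6) + 2^(-6)
    = 0.5 + 0.0625 + 0.03125 + 0.03125 + 0.015625 + 0.015625
    = 42/64 = 0.65625
Since 0.65625 <= 1, Kraft's inequality IS satisfied.
A prefix code with these lengths CAN exist.

Kraft sum = 0.65625. Satisfied.


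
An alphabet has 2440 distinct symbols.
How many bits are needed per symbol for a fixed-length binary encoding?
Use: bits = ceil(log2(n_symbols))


log2(2440) = 11.2527
Bracket: 2^11 = 2048 < 2440 <= 2^12 = 4096
So ceil(log2(2440)) = 12

bits = ceil(log2(2440)) = ceil(11.2527) = 12 bits


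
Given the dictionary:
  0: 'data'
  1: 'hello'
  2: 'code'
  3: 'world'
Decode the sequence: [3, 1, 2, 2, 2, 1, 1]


Look up each index in the dictionary:
  3 -> 'world'
  1 -> 'hello'
  2 -> 'code'
  2 -> 'code'
  2 -> 'code'
  1 -> 'hello'
  1 -> 'hello'

Decoded: "world hello code code code hello hello"


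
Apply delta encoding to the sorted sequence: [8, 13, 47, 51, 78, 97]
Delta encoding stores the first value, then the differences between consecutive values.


First value: 8
Deltas:
  13 - 8 = 5
  47 - 13 = 34
  51 - 47 = 4
  78 - 51 = 27
  97 - 78 = 19


Delta encoded: [8, 5, 34, 4, 27, 19]


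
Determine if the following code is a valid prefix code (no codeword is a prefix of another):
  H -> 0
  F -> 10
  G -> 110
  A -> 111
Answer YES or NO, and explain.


Checking each pair (does one codeword prefix another?):
  H='0' vs F='10': no prefix
  H='0' vs G='110': no prefix
  H='0' vs A='111': no prefix
  F='10' vs H='0': no prefix
  F='10' vs G='110': no prefix
  F='10' vs A='111': no prefix
  G='110' vs H='0': no prefix
  G='110' vs F='10': no prefix
  G='110' vs A='111': no prefix
  A='111' vs H='0': no prefix
  A='111' vs F='10': no prefix
  A='111' vs G='110': no prefix
No violation found over all pairs.

YES -- this is a valid prefix code. No codeword is a prefix of any other codeword.


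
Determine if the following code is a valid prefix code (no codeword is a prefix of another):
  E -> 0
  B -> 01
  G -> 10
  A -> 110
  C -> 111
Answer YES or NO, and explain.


Checking each pair (does one codeword prefix another?):
  E='0' vs B='01': prefix -- VIOLATION

NO -- this is NOT a valid prefix code. E (0) is a prefix of B (01).


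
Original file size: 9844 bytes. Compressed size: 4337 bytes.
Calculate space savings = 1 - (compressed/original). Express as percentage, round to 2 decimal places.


ratio = compressed/original = 4337/9844 = 0.440573
savings = 1 - ratio = 1 - 0.440573 = 0.559427
as a percentage: 0.559427 * 100 = 55.94%

Space savings = 1 - 4337/9844 = 55.94%


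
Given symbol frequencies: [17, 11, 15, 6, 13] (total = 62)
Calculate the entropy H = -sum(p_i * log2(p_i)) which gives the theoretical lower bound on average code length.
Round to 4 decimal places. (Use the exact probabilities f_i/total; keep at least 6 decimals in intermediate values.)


Per-symbol terms -p_i * log2(p_i) with p_i = f_i/62:
  p = 17/62 = 0.274194: log2(p) = -1.866733, -p*log2(p) = 0.511846
  p = 11/62 = 0.177419: log2(p) = -2.494765, -p*log2(p) = 0.442620
  p = 15/62 = 0.241935: log2(p) = -2.047306, -p*log2(p) = 0.495316
  p = 6/62 = 0.096774: log2(p) = -3.369234, -p*log2(p) = 0.326055
  p = 13/62 = 0.209677: log2(p) = -2.253757, -p*log2(p) = 0.472562
H = 0.511846 + 0.442620 + 0.495316 + 0.326055 + 0.472562 = 2.248399

H = 2.2484 bits/symbol


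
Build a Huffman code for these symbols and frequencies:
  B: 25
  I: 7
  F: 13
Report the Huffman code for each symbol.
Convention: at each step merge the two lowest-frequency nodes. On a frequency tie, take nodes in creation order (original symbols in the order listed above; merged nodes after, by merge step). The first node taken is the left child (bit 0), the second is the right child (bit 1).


Huffman tree construction:
Step 1: Merge I(7) + F(13) = 20
Step 2: Merge (I+F)(20) + B(25) = 45
Read each symbol's code off the tree from the root (left child = 0, right child = 1).

Codes:
  B: 1 (length 1)
  I: 00 (length 2)
  F: 01 (length 2)
Average code length: 65/45 = 1.4444 bits/symbol


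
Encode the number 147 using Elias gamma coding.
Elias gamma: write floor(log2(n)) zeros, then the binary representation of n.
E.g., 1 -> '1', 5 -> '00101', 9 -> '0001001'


num_bits = floor(log2(147)) + 1 = 8
leading_zeros = num_bits - 1 = 7
binary(147) = 10010011

Elias gamma(147) = '0000000' + '10010011' = 000000010010011 (15 bits)


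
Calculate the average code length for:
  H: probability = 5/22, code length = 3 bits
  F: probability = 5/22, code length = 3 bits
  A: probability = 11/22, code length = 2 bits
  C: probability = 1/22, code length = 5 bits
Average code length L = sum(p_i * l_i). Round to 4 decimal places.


Weighted contributions p_i * l_i:
  H: (5/22) * 3 = 15/22
  F: (5/22) * 3 = 15/22
  A: (11/22) * 2 = 22/22
  C: (1/22) * 5 = 5/22
Sum = (15 + 15 + 22 + 5)/22 = 57/22

L = 57/22 = 2.5909 bits/symbol


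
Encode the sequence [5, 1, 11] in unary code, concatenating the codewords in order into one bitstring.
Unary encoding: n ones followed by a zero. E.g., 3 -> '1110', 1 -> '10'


Encode each number as n ones followed by a terminating 0:
  5 -> 111110 (6 bits)
  1 -> 10 (2 bits)
  11 -> 111111111110 (12 bits)
Total length = 6 + 2 + 12 = 20 bits.

Unary([5, 1, 11]) = 11111010111111111110 (20 bits)


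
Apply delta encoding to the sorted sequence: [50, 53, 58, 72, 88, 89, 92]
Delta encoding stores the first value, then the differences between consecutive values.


First value: 50
Deltas:
  53 - 50 = 3
  58 - 53 = 5
  72 - 58 = 14
  88 - 72 = 16
  89 - 88 = 1
  92 - 89 = 3


Delta encoded: [50, 3, 5, 14, 16, 1, 3]


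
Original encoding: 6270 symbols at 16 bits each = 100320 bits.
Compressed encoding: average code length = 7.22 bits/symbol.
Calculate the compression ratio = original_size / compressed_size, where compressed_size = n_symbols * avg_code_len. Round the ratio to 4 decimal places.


original_size = n_symbols * orig_bits = 6270 * 16 = 100320 bits
compressed_size = n_symbols * avg_code_len = 6270 * 7.22 = 45269.4 bits
ratio = original_size / compressed_size = 100320 / 45269.4 = 2.2161

Compression ratio = 2.2161


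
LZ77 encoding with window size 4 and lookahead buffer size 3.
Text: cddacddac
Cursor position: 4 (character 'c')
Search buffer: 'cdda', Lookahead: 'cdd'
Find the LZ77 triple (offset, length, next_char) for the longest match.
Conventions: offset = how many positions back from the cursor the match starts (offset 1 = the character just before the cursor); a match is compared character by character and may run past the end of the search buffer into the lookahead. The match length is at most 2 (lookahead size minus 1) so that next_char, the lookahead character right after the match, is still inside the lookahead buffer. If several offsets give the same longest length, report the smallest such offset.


Try each offset into the search buffer:
  offset=1 (pos 3, char 'a'): match length 0
  offset=2 (pos 2, char 'd'): match length 0
  offset=3 (pos 1, char 'd'): match length 0
  offset=4 (pos 0, char 'c'): match length 2
Longest match has length 2 at offset 4.
next_char = character at position 4 + 2 = 6 -> 'd'

Best match: offset=4, length=2 (matching 'cd' starting at position 0)
LZ77 triple: (4, 2, 'd')


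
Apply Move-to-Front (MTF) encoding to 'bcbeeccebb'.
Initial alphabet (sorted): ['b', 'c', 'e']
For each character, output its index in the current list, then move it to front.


MTF encoding:
'b': index 0 in ['b', 'c', 'e'] -> ['b', 'c', 'e']
'c': index 1 in ['b', 'c', 'e'] -> ['c', 'b', 'e']
'b': index 1 in ['c', 'b', 'e'] -> ['b', 'c', 'e']
'e': index 2 in ['b', 'c', 'e'] -> ['e', 'b', 'c']
'e': index 0 in ['e', 'b', 'c'] -> ['e', 'b', 'c']
'c': index 2 in ['e', 'b', 'c'] -> ['c', 'e', 'b']
'c': index 0 in ['c', 'e', 'b'] -> ['c', 'e', 'b']
'e': index 1 in ['c', 'e', 'b'] -> ['e', 'c', 'b']
'b': index 2 in ['e', 'c', 'b'] -> ['b', 'e', 'c']
'b': index 0 in ['b', 'e', 'c'] -> ['b', 'e', 'c']


Output: [0, 1, 1, 2, 0, 2, 0, 1, 2, 0]


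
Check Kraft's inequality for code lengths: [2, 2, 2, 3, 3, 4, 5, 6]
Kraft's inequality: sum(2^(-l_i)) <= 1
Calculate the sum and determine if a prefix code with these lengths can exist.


Sum = 2^(-2) + 2^(-2) + 2^(-2) + 2^(-3) + 2^(-3) + 2^(-4) + 2^(-5) + 2^(-6)
    = 0.25 + 0.25 + 0.25 + 0.125 + 0.125 + 0.0625 + 0.03125 + 0.015625
    = 71/64 = 1.109375
Since 1.109375 > 1, Kraft's inequality is NOT satisfied.
A prefix code with these lengths CANNOT exist.

Kraft sum = 1.109375. Not satisfied.


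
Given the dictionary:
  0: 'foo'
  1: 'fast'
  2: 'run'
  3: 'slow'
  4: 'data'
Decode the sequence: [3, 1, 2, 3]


Look up each index in the dictionary:
  3 -> 'slow'
  1 -> 'fast'
  2 -> 'run'
  3 -> 'slow'

Decoded: "slow fast run slow"


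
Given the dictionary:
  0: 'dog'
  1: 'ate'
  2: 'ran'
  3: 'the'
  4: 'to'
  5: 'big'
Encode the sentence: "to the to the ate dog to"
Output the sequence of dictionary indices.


Look up each word in the dictionary:
  'to' -> 4
  'the' -> 3
  'to' -> 4
  'the' -> 3
  'ate' -> 1
  'dog' -> 0
  'to' -> 4

Encoded: [4, 3, 4, 3, 1, 0, 4]


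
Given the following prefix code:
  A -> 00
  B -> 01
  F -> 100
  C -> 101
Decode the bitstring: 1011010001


Decoding step by step:
Bits 101 -> C
Bits 101 -> C
Bits 00 -> A
Bits 01 -> B


Decoded message: CCAB


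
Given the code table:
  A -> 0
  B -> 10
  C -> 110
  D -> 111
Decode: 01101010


Decoding:
0 -> A
110 -> C
10 -> B
10 -> B


Result: ACBB


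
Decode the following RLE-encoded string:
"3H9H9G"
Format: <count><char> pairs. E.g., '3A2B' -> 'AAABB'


Expanding each <count><char> pair:
  3H -> 'HHH'
  9H -> 'HHHHHHHHH'
  9G -> 'GGGGGGGGG'

Decoded = HHHHHHHHHHHHGGGGGGGGG


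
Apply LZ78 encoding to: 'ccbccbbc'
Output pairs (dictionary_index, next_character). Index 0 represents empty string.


LZ78 encoding steps:
Dictionary: {0: ''}
Step 1: w='' (idx 0), next='c' -> output (0, 'c'), add 'c' as idx 1
Step 2: w='c' (idx 1), next='b' -> output (1, 'b'), add 'cb' as idx 2
Step 3: w='c' (idx 1), next='c' -> output (1, 'c'), add 'cc' as idx 3
Step 4: w='' (idx 0), next='b' -> output (0, 'b'), add 'b' as idx 4
Step 5: w='b' (idx 4), next='c' -> output (4, 'c'), add 'bc' as idx 5


Encoded: [(0, 'c'), (1, 'b'), (1, 'c'), (0, 'b'), (4, 'c')]


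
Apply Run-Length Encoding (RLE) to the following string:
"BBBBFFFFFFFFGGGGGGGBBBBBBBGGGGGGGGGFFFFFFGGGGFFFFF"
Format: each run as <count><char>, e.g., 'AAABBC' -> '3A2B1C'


Scanning runs left to right:
  i=0: run of 'B' x 4 -> '4B'
  i=4: run of 'F' x 8 -> '8F'
  i=12: run of 'G' x 7 -> '7G'
  i=19: run of 'B' x 7 -> '7B'
  i=26: run of 'G' x 9 -> '9G'
  i=35: run of 'F' x 6 -> '6F'
  i=41: run of 'G' x 4 -> '4G'
  i=45: run of 'F' x 5 -> '5F'

RLE = 4B8F7G7B9G6F4G5F


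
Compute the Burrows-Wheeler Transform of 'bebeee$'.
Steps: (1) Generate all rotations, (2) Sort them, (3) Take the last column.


Rotations (sorted):
  0: $bebeee -> last char: e
  1: bebeee$ -> last char: $
  2: beee$be -> last char: e
  3: e$bebee -> last char: e
  4: ebeee$b -> last char: b
  5: ee$bebe -> last char: e
  6: eee$beb -> last char: b


BWT = e$eebeb


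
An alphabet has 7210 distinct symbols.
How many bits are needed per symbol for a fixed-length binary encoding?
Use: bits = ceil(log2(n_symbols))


log2(7210) = 12.8158
Bracket: 2^12 = 4096 < 7210 <= 2^13 = 8192
So ceil(log2(7210)) = 13

bits = ceil(log2(7210)) = ceil(12.8158) = 13 bits


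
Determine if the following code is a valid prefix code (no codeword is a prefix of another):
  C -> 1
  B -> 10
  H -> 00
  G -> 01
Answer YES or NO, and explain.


Checking each pair (does one codeword prefix another?):
  C='1' vs B='10': prefix -- VIOLATION

NO -- this is NOT a valid prefix code. C (1) is a prefix of B (10).


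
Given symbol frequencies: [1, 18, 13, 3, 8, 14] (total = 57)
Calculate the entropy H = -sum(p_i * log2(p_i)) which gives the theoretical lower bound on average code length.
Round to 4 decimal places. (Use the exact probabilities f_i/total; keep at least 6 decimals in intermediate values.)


Per-symbol terms -p_i * log2(p_i) with p_i = f_i/57:
  p = 1/57 = 0.017544: log2(p) = -5.832890, -p*log2(p) = 0.102331
  p = 18/57 = 0.315789: log2(p) = -1.662965, -p*log2(p) = 0.525147
  p = 13/57 = 0.228070: log2(p) = -2.132450, -p*log2(p) = 0.486348
  p = 3/57 = 0.052632: log2(p) = -4.247928, -p*log2(p) = 0.223575
  p = 8/57 = 0.140351: log2(p) = -2.832890, -p*log2(p) = 0.397599
  p = 14/57 = 0.245614: log2(p) = -2.025535, -p*log2(p) = 0.497500
H = 0.102331 + 0.525147 + 0.486348 + 0.223575 + 0.397599 + 0.497500 = 2.232500

H = 2.2325 bits/symbol


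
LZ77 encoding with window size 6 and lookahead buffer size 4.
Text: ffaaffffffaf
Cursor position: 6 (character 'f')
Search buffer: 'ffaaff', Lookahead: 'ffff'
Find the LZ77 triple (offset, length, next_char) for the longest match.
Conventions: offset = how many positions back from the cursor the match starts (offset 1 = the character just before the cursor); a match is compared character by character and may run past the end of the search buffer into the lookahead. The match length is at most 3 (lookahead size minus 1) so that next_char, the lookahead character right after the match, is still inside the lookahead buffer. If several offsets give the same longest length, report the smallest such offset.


Try each offset into the search buffer:
  offset=1 (pos 5, char 'f'): match length 3
  offset=2 (pos 4, char 'f'): match length 3
  offset=3 (pos 3, char 'a'): match length 0
  offset=4 (pos 2, char 'a'): match length 0
  offset=5 (pos 1, char 'f'): match length 1
  offset=6 (pos 0, char 'f'): match length 2
Longest match has length 3, found at offsets 1, 2; take the smallest, offset 1.
next_char = character at position 6 + 3 = 9 -> 'f'

Best match: offset=1, length=3 (matching 'fff' starting at position 5)
LZ77 triple: (1, 3, 'f')


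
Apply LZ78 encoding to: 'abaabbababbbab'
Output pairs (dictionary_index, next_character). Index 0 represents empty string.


LZ78 encoding steps:
Dictionary: {0: ''}
Step 1: w='' (idx 0), next='a' -> output (0, 'a'), add 'a' as idx 1
Step 2: w='' (idx 0), next='b' -> output (0, 'b'), add 'b' as idx 2
Step 3: w='a' (idx 1), next='a' -> output (1, 'a'), add 'aa' as idx 3
Step 4: w='b' (idx 2), next='b' -> output (2, 'b'), add 'bb' as idx 4
Step 5: w='a' (idx 1), next='b' -> output (1, 'b'), add 'ab' as idx 5
Step 6: w='ab' (idx 5), next='b' -> output (5, 'b'), add 'abb' as idx 6
Step 7: w='b' (idx 2), next='a' -> output (2, 'a'), add 'ba' as idx 7
Step 8: w='b' (idx 2), end of input -> output (2, '')


Encoded: [(0, 'a'), (0, 'b'), (1, 'a'), (2, 'b'), (1, 'b'), (5, 'b'), (2, 'a'), (2, '')]


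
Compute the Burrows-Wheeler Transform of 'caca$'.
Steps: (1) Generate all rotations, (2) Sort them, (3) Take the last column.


Rotations (sorted):
  0: $caca -> last char: a
  1: a$cac -> last char: c
  2: aca$c -> last char: c
  3: ca$ca -> last char: a
  4: caca$ -> last char: $


BWT = acca$


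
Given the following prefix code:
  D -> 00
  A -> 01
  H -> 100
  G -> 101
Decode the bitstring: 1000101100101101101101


Decoding step by step:
Bits 100 -> H
Bits 01 -> A
Bits 01 -> A
Bits 100 -> H
Bits 101 -> G
Bits 101 -> G
Bits 101 -> G
Bits 101 -> G


Decoded message: HAAHGGGG


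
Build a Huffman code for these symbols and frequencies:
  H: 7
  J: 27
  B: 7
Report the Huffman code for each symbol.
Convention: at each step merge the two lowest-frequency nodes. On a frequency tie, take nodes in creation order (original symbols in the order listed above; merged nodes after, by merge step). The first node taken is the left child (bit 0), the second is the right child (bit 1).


Huffman tree construction:
Step 1: Merge H(7) + B(7) = 14
Step 2: Merge (H+B)(14) + J(27) = 41
Read each symbol's code off the tree from the root (left child = 0, right child = 1).

Codes:
  H: 00 (length 2)
  J: 1 (length 1)
  B: 01 (length 2)
Average code length: 55/41 = 1.3415 bits/symbol


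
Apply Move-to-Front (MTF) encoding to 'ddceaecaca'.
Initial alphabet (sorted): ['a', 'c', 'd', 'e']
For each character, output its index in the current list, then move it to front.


MTF encoding:
'd': index 2 in ['a', 'c', 'd', 'e'] -> ['d', 'a', 'c', 'e']
'd': index 0 in ['d', 'a', 'c', 'e'] -> ['d', 'a', 'c', 'e']
'c': index 2 in ['d', 'a', 'c', 'e'] -> ['c', 'd', 'a', 'e']
'e': index 3 in ['c', 'd', 'a', 'e'] -> ['e', 'c', 'd', 'a']
'a': index 3 in ['e', 'c', 'd', 'a'] -> ['a', 'e', 'c', 'd']
'e': index 1 in ['a', 'e', 'c', 'd'] -> ['e', 'a', 'c', 'd']
'c': index 2 in ['e', 'a', 'c', 'd'] -> ['c', 'e', 'a', 'd']
'a': index 2 in ['c', 'e', 'a', 'd'] -> ['a', 'c', 'e', 'd']
'c': index 1 in ['a', 'c', 'e', 'd'] -> ['c', 'a', 'e', 'd']
'a': index 1 in ['c', 'a', 'e', 'd'] -> ['a', 'c', 'e', 'd']


Output: [2, 0, 2, 3, 3, 1, 2, 2, 1, 1]


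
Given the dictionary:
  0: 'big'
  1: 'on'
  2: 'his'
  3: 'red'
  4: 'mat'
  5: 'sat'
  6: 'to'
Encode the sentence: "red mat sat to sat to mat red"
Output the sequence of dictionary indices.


Look up each word in the dictionary:
  'red' -> 3
  'mat' -> 4
  'sat' -> 5
  'to' -> 6
  'sat' -> 5
  'to' -> 6
  'mat' -> 4
  'red' -> 3

Encoded: [3, 4, 5, 6, 5, 6, 4, 3]


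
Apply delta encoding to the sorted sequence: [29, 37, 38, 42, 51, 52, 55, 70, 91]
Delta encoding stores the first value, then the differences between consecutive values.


First value: 29
Deltas:
  37 - 29 = 8
  38 - 37 = 1
  42 - 38 = 4
  51 - 42 = 9
  52 - 51 = 1
  55 - 52 = 3
  70 - 55 = 15
  91 - 70 = 21


Delta encoded: [29, 8, 1, 4, 9, 1, 3, 15, 21]


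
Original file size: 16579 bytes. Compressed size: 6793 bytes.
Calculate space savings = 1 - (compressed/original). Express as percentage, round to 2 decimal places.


ratio = compressed/original = 6793/16579 = 0.409735
savings = 1 - ratio = 1 - 0.409735 = 0.590265
as a percentage: 0.590265 * 100 = 59.03%

Space savings = 1 - 6793/16579 = 59.03%


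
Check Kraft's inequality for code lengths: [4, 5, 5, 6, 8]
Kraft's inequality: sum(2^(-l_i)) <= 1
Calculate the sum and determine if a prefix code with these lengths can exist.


Sum = 2^(-4) + 2^(-5) + 2^(-5) + 2^(-6) + 2^(-8)
    = 0.0625 + 0.03125 + 0.03125 + 0.015625 + 0.00390625
    = 37/256 = 0.14453125
Since 0.14453125 <= 1, Kraft's inequality IS satisfied.
A prefix code with these lengths CAN exist.

Kraft sum = 0.14453125. Satisfied.


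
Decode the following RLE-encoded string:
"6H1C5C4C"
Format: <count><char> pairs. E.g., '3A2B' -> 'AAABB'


Expanding each <count><char> pair:
  6H -> 'HHHHHH'
  1C -> 'C'
  5C -> 'CCCCC'
  4C -> 'CCCC'

Decoded = HHHHHHCCCCCCCCCC


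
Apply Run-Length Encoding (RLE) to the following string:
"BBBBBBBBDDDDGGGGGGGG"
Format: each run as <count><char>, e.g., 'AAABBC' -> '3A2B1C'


Scanning runs left to right:
  i=0: run of 'B' x 8 -> '8B'
  i=8: run of 'D' x 4 -> '4D'
  i=12: run of 'G' x 8 -> '8G'

RLE = 8B4D8G


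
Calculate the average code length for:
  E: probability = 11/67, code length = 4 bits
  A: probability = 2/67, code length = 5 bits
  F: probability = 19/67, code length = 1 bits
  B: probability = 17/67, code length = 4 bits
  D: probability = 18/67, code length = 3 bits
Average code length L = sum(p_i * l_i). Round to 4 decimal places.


Weighted contributions p_i * l_i:
  E: (11/67) * 4 = 44/67
  A: (2/67) * 5 = 10/67
  F: (19/67) * 1 = 19/67
  B: (17/67) * 4 = 68/67
  D: (18/67) * 3 = 54/67
Sum = (44 + 10 + 19 + 68 + 54)/67 = 195/67

L = 195/67 = 2.9104 bits/symbol


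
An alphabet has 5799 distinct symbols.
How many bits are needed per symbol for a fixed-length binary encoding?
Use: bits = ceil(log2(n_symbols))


log2(5799) = 12.5016
Bracket: 2^12 = 4096 < 5799 <= 2^13 = 8192
So ceil(log2(5799)) = 13

bits = ceil(log2(5799)) = ceil(12.5016) = 13 bits


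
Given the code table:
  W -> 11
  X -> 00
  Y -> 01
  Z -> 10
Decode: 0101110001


Decoding:
01 -> Y
01 -> Y
11 -> W
00 -> X
01 -> Y


Result: YYWXY


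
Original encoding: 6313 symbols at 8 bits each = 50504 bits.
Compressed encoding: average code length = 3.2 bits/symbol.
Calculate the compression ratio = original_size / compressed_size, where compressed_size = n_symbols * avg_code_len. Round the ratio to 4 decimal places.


original_size = n_symbols * orig_bits = 6313 * 8 = 50504 bits
compressed_size = n_symbols * avg_code_len = 6313 * 3.2 = 20201.6 bits
ratio = original_size / compressed_size = 50504 / 20201.6 = 2.5

Compression ratio = 2.5


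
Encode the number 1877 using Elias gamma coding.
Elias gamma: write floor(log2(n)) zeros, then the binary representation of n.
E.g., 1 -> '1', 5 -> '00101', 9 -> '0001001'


num_bits = floor(log2(1877)) + 1 = 11
leading_zeros = num_bits - 1 = 10
binary(1877) = 11101010101

Elias gamma(1877) = '0000000000' + '11101010101' = 000000000011101010101 (21 bits)


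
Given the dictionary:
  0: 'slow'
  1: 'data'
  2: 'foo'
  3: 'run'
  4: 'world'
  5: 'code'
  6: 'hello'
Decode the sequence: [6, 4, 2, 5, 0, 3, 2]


Look up each index in the dictionary:
  6 -> 'hello'
  4 -> 'world'
  2 -> 'foo'
  5 -> 'code'
  0 -> 'slow'
  3 -> 'run'
  2 -> 'foo'

Decoded: "hello world foo code slow run foo"


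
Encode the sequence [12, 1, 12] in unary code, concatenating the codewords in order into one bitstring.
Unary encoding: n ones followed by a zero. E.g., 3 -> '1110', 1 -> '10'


Encode each number as n ones followed by a terminating 0:
  12 -> 1111111111110 (13 bits)
  1 -> 10 (2 bits)
  12 -> 1111111111110 (13 bits)
Total length = 13 + 2 + 13 = 28 bits.

Unary([12, 1, 12]) = 1111111111110101111111111110 (28 bits)


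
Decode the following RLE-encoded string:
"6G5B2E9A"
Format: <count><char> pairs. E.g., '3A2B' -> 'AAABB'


Expanding each <count><char> pair:
  6G -> 'GGGGGG'
  5B -> 'BBBBB'
  2E -> 'EE'
  9A -> 'AAAAAAAAA'

Decoded = GGGGGGBBBBBEEAAAAAAAAA


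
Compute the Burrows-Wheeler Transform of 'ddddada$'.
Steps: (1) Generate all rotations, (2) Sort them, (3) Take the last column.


Rotations (sorted):
  0: $ddddada -> last char: a
  1: a$ddddad -> last char: d
  2: ada$dddd -> last char: d
  3: da$dddda -> last char: a
  4: dada$ddd -> last char: d
  5: ddada$dd -> last char: d
  6: dddada$d -> last char: d
  7: ddddada$ -> last char: $


BWT = addaddd$


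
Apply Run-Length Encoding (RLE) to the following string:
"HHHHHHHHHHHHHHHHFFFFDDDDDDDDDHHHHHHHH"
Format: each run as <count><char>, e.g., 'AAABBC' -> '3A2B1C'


Scanning runs left to right:
  i=0: run of 'H' x 16 -> '16H'
  i=16: run of 'F' x 4 -> '4F'
  i=20: run of 'D' x 9 -> '9D'
  i=29: run of 'H' x 8 -> '8H'

RLE = 16H4F9D8H


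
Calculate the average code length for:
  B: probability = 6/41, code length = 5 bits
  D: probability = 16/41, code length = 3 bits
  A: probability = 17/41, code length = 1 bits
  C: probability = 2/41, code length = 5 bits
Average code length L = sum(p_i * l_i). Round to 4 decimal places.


Weighted contributions p_i * l_i:
  B: (6/41) * 5 = 30/41
  D: (16/41) * 3 = 48/41
  A: (17/41) * 1 = 17/41
  C: (2/41) * 5 = 10/41
Sum = (30 + 48 + 17 + 10)/41 = 105/41

L = 105/41 = 2.5610 bits/symbol


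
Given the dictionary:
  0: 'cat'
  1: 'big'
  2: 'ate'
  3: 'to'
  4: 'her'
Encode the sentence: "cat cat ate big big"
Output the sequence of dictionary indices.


Look up each word in the dictionary:
  'cat' -> 0
  'cat' -> 0
  'ate' -> 2
  'big' -> 1
  'big' -> 1

Encoded: [0, 0, 2, 1, 1]


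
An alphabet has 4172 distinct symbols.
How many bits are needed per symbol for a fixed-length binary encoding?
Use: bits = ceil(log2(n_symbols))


log2(4172) = 12.0265
Bracket: 2^12 = 4096 < 4172 <= 2^13 = 8192
So ceil(log2(4172)) = 13

bits = ceil(log2(4172)) = ceil(12.0265) = 13 bits


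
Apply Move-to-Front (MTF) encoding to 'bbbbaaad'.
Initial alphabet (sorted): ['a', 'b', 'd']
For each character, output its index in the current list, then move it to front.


MTF encoding:
'b': index 1 in ['a', 'b', 'd'] -> ['b', 'a', 'd']
'b': index 0 in ['b', 'a', 'd'] -> ['b', 'a', 'd']
'b': index 0 in ['b', 'a', 'd'] -> ['b', 'a', 'd']
'b': index 0 in ['b', 'a', 'd'] -> ['b', 'a', 'd']
'a': index 1 in ['b', 'a', 'd'] -> ['a', 'b', 'd']
'a': index 0 in ['a', 'b', 'd'] -> ['a', 'b', 'd']
'a': index 0 in ['a', 'b', 'd'] -> ['a', 'b', 'd']
'd': index 2 in ['a', 'b', 'd'] -> ['d', 'a', 'b']


Output: [1, 0, 0, 0, 1, 0, 0, 2]


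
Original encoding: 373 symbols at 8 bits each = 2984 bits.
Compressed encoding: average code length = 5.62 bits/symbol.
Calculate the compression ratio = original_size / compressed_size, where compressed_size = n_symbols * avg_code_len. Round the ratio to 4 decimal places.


original_size = n_symbols * orig_bits = 373 * 8 = 2984 bits
compressed_size = n_symbols * avg_code_len = 373 * 5.62 = 2096.26 bits
ratio = original_size / compressed_size = 2984 / 2096.26 = 1.4235

Compression ratio = 1.4235


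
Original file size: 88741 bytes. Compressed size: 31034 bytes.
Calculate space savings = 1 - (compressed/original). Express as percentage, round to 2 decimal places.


ratio = compressed/original = 31034/88741 = 0.349714
savings = 1 - ratio = 1 - 0.349714 = 0.650286
as a percentage: 0.650286 * 100 = 65.03%

Space savings = 1 - 31034/88741 = 65.03%


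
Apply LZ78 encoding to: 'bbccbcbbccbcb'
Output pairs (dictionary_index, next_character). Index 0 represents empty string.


LZ78 encoding steps:
Dictionary: {0: ''}
Step 1: w='' (idx 0), next='b' -> output (0, 'b'), add 'b' as idx 1
Step 2: w='b' (idx 1), next='c' -> output (1, 'c'), add 'bc' as idx 2
Step 3: w='' (idx 0), next='c' -> output (0, 'c'), add 'c' as idx 3
Step 4: w='bc' (idx 2), next='b' -> output (2, 'b'), add 'bcb' as idx 4
Step 5: w='bc' (idx 2), next='c' -> output (2, 'c'), add 'bcc' as idx 5
Step 6: w='bcb' (idx 4), end of input -> output (4, '')


Encoded: [(0, 'b'), (1, 'c'), (0, 'c'), (2, 'b'), (2, 'c'), (4, '')]


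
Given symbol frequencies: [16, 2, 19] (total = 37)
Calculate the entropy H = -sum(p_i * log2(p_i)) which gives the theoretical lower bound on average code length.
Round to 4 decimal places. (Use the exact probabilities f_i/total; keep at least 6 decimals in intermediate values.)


Per-symbol terms -p_i * log2(p_i) with p_i = f_i/37:
  p = 16/37 = 0.432432: log2(p) = -1.209453, -p*log2(p) = 0.523007
  p = 2/37 = 0.054054: log2(p) = -4.209453, -p*log2(p) = 0.227538
  p = 19/37 = 0.513514: log2(p) = -0.961526, -p*log2(p) = 0.493757
H = 0.523007 + 0.227538 + 0.493757 = 1.244302

H = 1.2443 bits/symbol


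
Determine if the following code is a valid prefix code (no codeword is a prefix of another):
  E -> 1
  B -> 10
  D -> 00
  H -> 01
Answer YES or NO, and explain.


Checking each pair (does one codeword prefix another?):
  E='1' vs B='10': prefix -- VIOLATION

NO -- this is NOT a valid prefix code. E (1) is a prefix of B (10).


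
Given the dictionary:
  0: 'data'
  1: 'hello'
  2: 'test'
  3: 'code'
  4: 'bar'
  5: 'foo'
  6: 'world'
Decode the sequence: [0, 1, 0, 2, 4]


Look up each index in the dictionary:
  0 -> 'data'
  1 -> 'hello'
  0 -> 'data'
  2 -> 'test'
  4 -> 'bar'

Decoded: "data hello data test bar"


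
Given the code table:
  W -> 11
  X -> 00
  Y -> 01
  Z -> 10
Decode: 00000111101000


Decoding:
00 -> X
00 -> X
01 -> Y
11 -> W
10 -> Z
10 -> Z
00 -> X


Result: XXYWZZX


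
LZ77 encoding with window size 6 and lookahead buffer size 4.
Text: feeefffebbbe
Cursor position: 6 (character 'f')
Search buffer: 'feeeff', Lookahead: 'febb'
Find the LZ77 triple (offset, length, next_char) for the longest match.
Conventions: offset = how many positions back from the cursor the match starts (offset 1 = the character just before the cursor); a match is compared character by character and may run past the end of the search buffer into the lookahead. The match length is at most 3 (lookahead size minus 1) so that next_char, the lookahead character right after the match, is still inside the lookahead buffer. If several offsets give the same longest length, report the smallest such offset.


Try each offset into the search buffer:
  offset=1 (pos 5, char 'f'): match length 1
  offset=2 (pos 4, char 'f'): match length 1
  offset=3 (pos 3, char 'e'): match length 0
  offset=4 (pos 2, char 'e'): match length 0
  offset=5 (pos 1, char 'e'): match length 0
  offset=6 (pos 0, char 'f'): match length 2
Longest match has length 2 at offset 6.
next_char = character at position 6 + 2 = 8 -> 'b'

Best match: offset=6, length=2 (matching 'fe' starting at position 0)
LZ77 triple: (6, 2, 'b')


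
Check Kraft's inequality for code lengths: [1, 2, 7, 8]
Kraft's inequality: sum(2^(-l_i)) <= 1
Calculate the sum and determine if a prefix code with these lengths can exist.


Sum = 2^(-1) + 2^(-2) + 2^(-7) + 2^(-8)
    = 0.5 + 0.25 + 0.0078125 + 0.00390625
    = 195/256 = 0.76171875
Since 0.76171875 <= 1, Kraft's inequality IS satisfied.
A prefix code with these lengths CAN exist.

Kraft sum = 0.76171875. Satisfied.


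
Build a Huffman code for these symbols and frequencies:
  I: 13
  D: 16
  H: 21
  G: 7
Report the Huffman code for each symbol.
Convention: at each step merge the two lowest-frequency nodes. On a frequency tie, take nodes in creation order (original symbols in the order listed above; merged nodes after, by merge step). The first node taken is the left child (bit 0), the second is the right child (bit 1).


Huffman tree construction:
Step 1: Merge G(7) + I(13) = 20
Step 2: Merge D(16) + (G+I)(20) = 36
Step 3: Merge H(21) + (D+(G+I))(36) = 57
Read each symbol's code off the tree from the root (left child = 0, right child = 1).

Codes:
  I: 111 (length 3)
  D: 10 (length 2)
  H: 0 (length 1)
  G: 110 (length 3)
Average code length: 113/57 = 1.9825 bits/symbol


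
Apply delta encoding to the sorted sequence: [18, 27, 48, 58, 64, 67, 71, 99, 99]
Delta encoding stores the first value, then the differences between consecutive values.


First value: 18
Deltas:
  27 - 18 = 9
  48 - 27 = 21
  58 - 48 = 10
  64 - 58 = 6
  67 - 64 = 3
  71 - 67 = 4
  99 - 71 = 28
  99 - 99 = 0


Delta encoded: [18, 9, 21, 10, 6, 3, 4, 28, 0]


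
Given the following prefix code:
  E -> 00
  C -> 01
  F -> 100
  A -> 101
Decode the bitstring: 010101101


Decoding step by step:
Bits 01 -> C
Bits 01 -> C
Bits 01 -> C
Bits 101 -> A


Decoded message: CCCA


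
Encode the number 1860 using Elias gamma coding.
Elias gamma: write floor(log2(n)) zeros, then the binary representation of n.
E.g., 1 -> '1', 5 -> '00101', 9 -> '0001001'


num_bits = floor(log2(1860)) + 1 = 11
leading_zeros = num_bits - 1 = 10
binary(1860) = 11101000100

Elias gamma(1860) = '0000000000' + '11101000100' = 000000000011101000100 (21 bits)


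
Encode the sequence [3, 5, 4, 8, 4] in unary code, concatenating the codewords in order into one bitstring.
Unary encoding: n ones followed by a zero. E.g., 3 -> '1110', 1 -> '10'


Encode each number as n ones followed by a terminating 0:
  3 -> 1110 (4 bits)
  5 -> 111110 (6 bits)
  4 -> 11110 (5 bits)
  8 -> 111111110 (9 bits)
  4 -> 11110 (5 bits)
Total length = 4 + 6 + 5 + 9 + 5 = 29 bits.

Unary([3, 5, 4, 8, 4]) = 11101111101111011111111011110 (29 bits)


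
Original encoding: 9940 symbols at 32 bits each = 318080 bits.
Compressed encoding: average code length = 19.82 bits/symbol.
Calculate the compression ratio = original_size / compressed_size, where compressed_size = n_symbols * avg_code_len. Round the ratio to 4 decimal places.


original_size = n_symbols * orig_bits = 9940 * 32 = 318080 bits
compressed_size = n_symbols * avg_code_len = 9940 * 19.82 = 197010.8 bits
ratio = original_size / compressed_size = 318080 / 197010.8 = 1.6145

Compression ratio = 1.6145


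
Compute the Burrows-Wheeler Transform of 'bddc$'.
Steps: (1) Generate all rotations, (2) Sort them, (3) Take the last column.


Rotations (sorted):
  0: $bddc -> last char: c
  1: bddc$ -> last char: $
  2: c$bdd -> last char: d
  3: dc$bd -> last char: d
  4: ddc$b -> last char: b


BWT = c$ddb


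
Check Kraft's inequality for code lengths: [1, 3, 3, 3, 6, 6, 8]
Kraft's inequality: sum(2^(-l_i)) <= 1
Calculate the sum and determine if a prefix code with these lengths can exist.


Sum = 2^(-1) + 2^(-3) + 2^(-3) + 2^(-3) + 2^(-6) + 2^(-6) + 2^(-8)
    = 0.5 + 0.125 + 0.125 + 0.125 + 0.015625 + 0.015625 + 0.00390625
    = 233/256 = 0.91015625
Since 0.91015625 <= 1, Kraft's inequality IS satisfied.
A prefix code with these lengths CAN exist.

Kraft sum = 0.91015625. Satisfied.


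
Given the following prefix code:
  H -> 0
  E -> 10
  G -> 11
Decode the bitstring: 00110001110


Decoding step by step:
Bits 0 -> H
Bits 0 -> H
Bits 11 -> G
Bits 0 -> H
Bits 0 -> H
Bits 0 -> H
Bits 11 -> G
Bits 10 -> E


Decoded message: HHGHHHGE


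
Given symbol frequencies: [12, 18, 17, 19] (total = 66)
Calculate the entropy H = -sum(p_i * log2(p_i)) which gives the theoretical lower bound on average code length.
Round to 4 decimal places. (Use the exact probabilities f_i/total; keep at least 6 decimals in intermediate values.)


Per-symbol terms -p_i * log2(p_i) with p_i = f_i/66:
  p = 12/66 = 0.181818: log2(p) = -2.459432, -p*log2(p) = 0.447169
  p = 18/66 = 0.272727: log2(p) = -1.874469, -p*log2(p) = 0.511219
  p = 17/66 = 0.257576: log2(p) = -1.956931, -p*log2(p) = 0.504058
  p = 19/66 = 0.287879: log2(p) = -1.796467, -p*log2(p) = 0.517165
H = 0.447169 + 0.511219 + 0.504058 + 0.517165 = 1.979611

H = 1.9796 bits/symbol


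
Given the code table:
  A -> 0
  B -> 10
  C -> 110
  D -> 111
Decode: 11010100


Decoding:
110 -> C
10 -> B
10 -> B
0 -> A


Result: CBBA


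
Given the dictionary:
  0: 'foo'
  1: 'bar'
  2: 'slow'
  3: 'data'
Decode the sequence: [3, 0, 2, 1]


Look up each index in the dictionary:
  3 -> 'data'
  0 -> 'foo'
  2 -> 'slow'
  1 -> 'bar'

Decoded: "data foo slow bar"


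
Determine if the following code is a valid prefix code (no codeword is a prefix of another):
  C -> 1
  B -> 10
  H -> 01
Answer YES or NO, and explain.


Checking each pair (does one codeword prefix another?):
  C='1' vs B='10': prefix -- VIOLATION

NO -- this is NOT a valid prefix code. C (1) is a prefix of B (10).


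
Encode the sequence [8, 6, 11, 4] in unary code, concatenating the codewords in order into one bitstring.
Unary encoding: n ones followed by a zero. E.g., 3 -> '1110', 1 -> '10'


Encode each number as n ones followed by a terminating 0:
  8 -> 111111110 (9 bits)
  6 -> 1111110 (7 bits)
  11 -> 111111111110 (12 bits)
  4 -> 11110 (5 bits)
Total length = 9 + 7 + 12 + 5 = 33 bits.

Unary([8, 6, 11, 4]) = 111111110111111011111111111011110 (33 bits)


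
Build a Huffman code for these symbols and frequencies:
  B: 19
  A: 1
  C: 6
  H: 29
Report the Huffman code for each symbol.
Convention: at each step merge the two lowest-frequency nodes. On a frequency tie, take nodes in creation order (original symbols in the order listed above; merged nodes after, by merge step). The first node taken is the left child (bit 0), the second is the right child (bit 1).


Huffman tree construction:
Step 1: Merge A(1) + C(6) = 7
Step 2: Merge (A+C)(7) + B(19) = 26
Step 3: Merge ((A+C)+B)(26) + H(29) = 55
Read each symbol's code off the tree from the root (left child = 0, right child = 1).

Codes:
  B: 01 (length 2)
  A: 000 (length 3)
  C: 001 (length 3)
  H: 1 (length 1)
Average code length: 88/55 = 1.6000 bits/symbol
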